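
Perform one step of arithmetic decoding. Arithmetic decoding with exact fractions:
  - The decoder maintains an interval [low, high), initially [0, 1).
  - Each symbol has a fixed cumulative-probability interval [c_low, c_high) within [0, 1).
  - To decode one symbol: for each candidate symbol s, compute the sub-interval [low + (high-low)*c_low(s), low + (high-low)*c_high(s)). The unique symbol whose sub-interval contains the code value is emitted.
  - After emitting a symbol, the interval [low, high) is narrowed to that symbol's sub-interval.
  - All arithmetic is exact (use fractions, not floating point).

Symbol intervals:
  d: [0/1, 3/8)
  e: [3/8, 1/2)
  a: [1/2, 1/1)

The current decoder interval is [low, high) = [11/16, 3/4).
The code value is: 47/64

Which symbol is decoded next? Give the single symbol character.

Answer: a

Derivation:
Interval width = high − low = 3/4 − 11/16 = 1/16
Scaled code = (code − low) / width = (47/64 − 11/16) / 1/16 = 3/4
  d: [0/1, 3/8) 
  e: [3/8, 1/2) 
  a: [1/2, 1/1) ← scaled code falls here ✓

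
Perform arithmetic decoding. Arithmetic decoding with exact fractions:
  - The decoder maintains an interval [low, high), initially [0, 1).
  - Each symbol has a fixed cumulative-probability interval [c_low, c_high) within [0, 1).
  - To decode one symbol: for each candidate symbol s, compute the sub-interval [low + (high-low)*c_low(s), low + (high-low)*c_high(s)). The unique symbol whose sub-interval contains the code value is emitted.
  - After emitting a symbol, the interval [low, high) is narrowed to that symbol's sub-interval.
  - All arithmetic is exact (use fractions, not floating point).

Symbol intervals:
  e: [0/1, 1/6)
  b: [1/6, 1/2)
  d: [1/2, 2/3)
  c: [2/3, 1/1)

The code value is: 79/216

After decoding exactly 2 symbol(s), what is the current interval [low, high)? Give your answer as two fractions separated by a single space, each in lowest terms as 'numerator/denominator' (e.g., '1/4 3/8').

Answer: 1/3 7/18

Derivation:
Step 1: interval [0/1, 1/1), width = 1/1 - 0/1 = 1/1
  'e': [0/1 + 1/1*0/1, 0/1 + 1/1*1/6) = [0/1, 1/6)
  'b': [0/1 + 1/1*1/6, 0/1 + 1/1*1/2) = [1/6, 1/2) <- contains code 79/216
  'd': [0/1 + 1/1*1/2, 0/1 + 1/1*2/3) = [1/2, 2/3)
  'c': [0/1 + 1/1*2/3, 0/1 + 1/1*1/1) = [2/3, 1/1)
  emit 'b', narrow to [1/6, 1/2)
Step 2: interval [1/6, 1/2), width = 1/2 - 1/6 = 1/3
  'e': [1/6 + 1/3*0/1, 1/6 + 1/3*1/6) = [1/6, 2/9)
  'b': [1/6 + 1/3*1/6, 1/6 + 1/3*1/2) = [2/9, 1/3)
  'd': [1/6 + 1/3*1/2, 1/6 + 1/3*2/3) = [1/3, 7/18) <- contains code 79/216
  'c': [1/6 + 1/3*2/3, 1/6 + 1/3*1/1) = [7/18, 1/2)
  emit 'd', narrow to [1/3, 7/18)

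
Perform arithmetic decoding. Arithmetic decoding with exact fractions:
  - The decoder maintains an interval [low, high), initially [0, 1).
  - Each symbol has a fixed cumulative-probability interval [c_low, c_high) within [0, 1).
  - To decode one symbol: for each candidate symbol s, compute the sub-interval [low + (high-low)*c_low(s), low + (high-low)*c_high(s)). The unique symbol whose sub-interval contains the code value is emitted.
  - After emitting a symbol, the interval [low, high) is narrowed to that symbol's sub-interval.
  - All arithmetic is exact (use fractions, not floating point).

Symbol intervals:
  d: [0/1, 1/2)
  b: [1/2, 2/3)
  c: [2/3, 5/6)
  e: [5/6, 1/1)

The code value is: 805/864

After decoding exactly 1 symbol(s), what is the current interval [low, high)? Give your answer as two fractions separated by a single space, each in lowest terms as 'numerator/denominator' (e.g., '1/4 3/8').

Answer: 5/6 1/1

Derivation:
Step 1: interval [0/1, 1/1), width = 1/1 - 0/1 = 1/1
  'd': [0/1 + 1/1*0/1, 0/1 + 1/1*1/2) = [0/1, 1/2)
  'b': [0/1 + 1/1*1/2, 0/1 + 1/1*2/3) = [1/2, 2/3)
  'c': [0/1 + 1/1*2/3, 0/1 + 1/1*5/6) = [2/3, 5/6)
  'e': [0/1 + 1/1*5/6, 0/1 + 1/1*1/1) = [5/6, 1/1) <- contains code 805/864
  emit 'e', narrow to [5/6, 1/1)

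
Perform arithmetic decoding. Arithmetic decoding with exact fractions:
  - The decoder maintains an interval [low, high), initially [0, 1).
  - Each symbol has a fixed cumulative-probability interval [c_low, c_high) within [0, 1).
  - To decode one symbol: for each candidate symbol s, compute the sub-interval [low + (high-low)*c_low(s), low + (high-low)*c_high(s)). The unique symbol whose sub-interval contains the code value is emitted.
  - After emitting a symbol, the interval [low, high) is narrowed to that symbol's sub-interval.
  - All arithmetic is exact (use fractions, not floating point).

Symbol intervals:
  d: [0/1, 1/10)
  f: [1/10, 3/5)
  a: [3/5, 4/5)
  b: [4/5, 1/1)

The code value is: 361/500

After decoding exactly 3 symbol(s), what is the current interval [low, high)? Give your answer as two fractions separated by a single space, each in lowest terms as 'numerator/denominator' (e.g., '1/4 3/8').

Step 1: interval [0/1, 1/1), width = 1/1 - 0/1 = 1/1
  'd': [0/1 + 1/1*0/1, 0/1 + 1/1*1/10) = [0/1, 1/10)
  'f': [0/1 + 1/1*1/10, 0/1 + 1/1*3/5) = [1/10, 3/5)
  'a': [0/1 + 1/1*3/5, 0/1 + 1/1*4/5) = [3/5, 4/5) <- contains code 361/500
  'b': [0/1 + 1/1*4/5, 0/1 + 1/1*1/1) = [4/5, 1/1)
  emit 'a', narrow to [3/5, 4/5)
Step 2: interval [3/5, 4/5), width = 4/5 - 3/5 = 1/5
  'd': [3/5 + 1/5*0/1, 3/5 + 1/5*1/10) = [3/5, 31/50)
  'f': [3/5 + 1/5*1/10, 3/5 + 1/5*3/5) = [31/50, 18/25)
  'a': [3/5 + 1/5*3/5, 3/5 + 1/5*4/5) = [18/25, 19/25) <- contains code 361/500
  'b': [3/5 + 1/5*4/5, 3/5 + 1/5*1/1) = [19/25, 4/5)
  emit 'a', narrow to [18/25, 19/25)
Step 3: interval [18/25, 19/25), width = 19/25 - 18/25 = 1/25
  'd': [18/25 + 1/25*0/1, 18/25 + 1/25*1/10) = [18/25, 181/250) <- contains code 361/500
  'f': [18/25 + 1/25*1/10, 18/25 + 1/25*3/5) = [181/250, 93/125)
  'a': [18/25 + 1/25*3/5, 18/25 + 1/25*4/5) = [93/125, 94/125)
  'b': [18/25 + 1/25*4/5, 18/25 + 1/25*1/1) = [94/125, 19/25)
  emit 'd', narrow to [18/25, 181/250)

Answer: 18/25 181/250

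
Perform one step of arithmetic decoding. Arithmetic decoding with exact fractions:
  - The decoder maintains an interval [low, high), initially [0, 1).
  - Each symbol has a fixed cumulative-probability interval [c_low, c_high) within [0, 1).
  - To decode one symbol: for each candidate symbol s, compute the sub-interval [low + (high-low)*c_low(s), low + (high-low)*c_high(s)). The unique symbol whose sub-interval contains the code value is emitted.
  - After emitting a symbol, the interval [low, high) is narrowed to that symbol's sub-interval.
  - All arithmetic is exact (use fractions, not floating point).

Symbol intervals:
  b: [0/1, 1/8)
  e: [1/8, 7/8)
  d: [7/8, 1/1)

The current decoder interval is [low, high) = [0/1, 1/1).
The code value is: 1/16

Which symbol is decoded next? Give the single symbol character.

Interval width = high − low = 1/1 − 0/1 = 1/1
Scaled code = (code − low) / width = (1/16 − 0/1) / 1/1 = 1/16
  b: [0/1, 1/8) ← scaled code falls here ✓
  e: [1/8, 7/8) 
  d: [7/8, 1/1) 

Answer: b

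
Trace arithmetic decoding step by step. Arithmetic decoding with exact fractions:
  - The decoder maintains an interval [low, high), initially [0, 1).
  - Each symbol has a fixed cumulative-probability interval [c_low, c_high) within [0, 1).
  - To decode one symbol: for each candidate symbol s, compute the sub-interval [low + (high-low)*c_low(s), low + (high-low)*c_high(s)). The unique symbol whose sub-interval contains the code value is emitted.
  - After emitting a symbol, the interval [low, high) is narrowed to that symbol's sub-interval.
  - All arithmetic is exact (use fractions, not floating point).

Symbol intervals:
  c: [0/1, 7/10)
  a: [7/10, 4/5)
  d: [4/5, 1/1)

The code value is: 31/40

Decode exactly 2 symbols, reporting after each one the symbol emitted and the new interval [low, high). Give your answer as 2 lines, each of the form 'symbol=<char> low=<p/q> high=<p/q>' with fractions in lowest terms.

Answer: symbol=a low=7/10 high=4/5
symbol=a low=77/100 high=39/50

Derivation:
Step 1: interval [0/1, 1/1), width = 1/1 - 0/1 = 1/1
  'c': [0/1 + 1/1*0/1, 0/1 + 1/1*7/10) = [0/1, 7/10)
  'a': [0/1 + 1/1*7/10, 0/1 + 1/1*4/5) = [7/10, 4/5) <- contains code 31/40
  'd': [0/1 + 1/1*4/5, 0/1 + 1/1*1/1) = [4/5, 1/1)
  emit 'a', narrow to [7/10, 4/5)
Step 2: interval [7/10, 4/5), width = 4/5 - 7/10 = 1/10
  'c': [7/10 + 1/10*0/1, 7/10 + 1/10*7/10) = [7/10, 77/100)
  'a': [7/10 + 1/10*7/10, 7/10 + 1/10*4/5) = [77/100, 39/50) <- contains code 31/40
  'd': [7/10 + 1/10*4/5, 7/10 + 1/10*1/1) = [39/50, 4/5)
  emit 'a', narrow to [77/100, 39/50)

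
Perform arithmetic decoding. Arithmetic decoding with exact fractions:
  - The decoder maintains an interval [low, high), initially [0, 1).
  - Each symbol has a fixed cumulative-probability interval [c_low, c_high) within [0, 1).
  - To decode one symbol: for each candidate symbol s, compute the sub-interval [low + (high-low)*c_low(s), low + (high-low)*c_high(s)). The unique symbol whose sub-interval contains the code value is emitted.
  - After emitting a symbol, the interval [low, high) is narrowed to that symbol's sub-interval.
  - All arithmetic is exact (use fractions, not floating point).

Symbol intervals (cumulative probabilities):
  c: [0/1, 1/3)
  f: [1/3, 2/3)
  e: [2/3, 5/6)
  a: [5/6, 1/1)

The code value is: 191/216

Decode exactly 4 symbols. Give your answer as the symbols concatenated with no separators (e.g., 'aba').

Step 1: interval [0/1, 1/1), width = 1/1 - 0/1 = 1/1
  'c': [0/1 + 1/1*0/1, 0/1 + 1/1*1/3) = [0/1, 1/3)
  'f': [0/1 + 1/1*1/3, 0/1 + 1/1*2/3) = [1/3, 2/3)
  'e': [0/1 + 1/1*2/3, 0/1 + 1/1*5/6) = [2/3, 5/6)
  'a': [0/1 + 1/1*5/6, 0/1 + 1/1*1/1) = [5/6, 1/1) <- contains code 191/216
  emit 'a', narrow to [5/6, 1/1)
Step 2: interval [5/6, 1/1), width = 1/1 - 5/6 = 1/6
  'c': [5/6 + 1/6*0/1, 5/6 + 1/6*1/3) = [5/6, 8/9) <- contains code 191/216
  'f': [5/6 + 1/6*1/3, 5/6 + 1/6*2/3) = [8/9, 17/18)
  'e': [5/6 + 1/6*2/3, 5/6 + 1/6*5/6) = [17/18, 35/36)
  'a': [5/6 + 1/6*5/6, 5/6 + 1/6*1/1) = [35/36, 1/1)
  emit 'c', narrow to [5/6, 8/9)
Step 3: interval [5/6, 8/9), width = 8/9 - 5/6 = 1/18
  'c': [5/6 + 1/18*0/1, 5/6 + 1/18*1/3) = [5/6, 23/27)
  'f': [5/6 + 1/18*1/3, 5/6 + 1/18*2/3) = [23/27, 47/54)
  'e': [5/6 + 1/18*2/3, 5/6 + 1/18*5/6) = [47/54, 95/108)
  'a': [5/6 + 1/18*5/6, 5/6 + 1/18*1/1) = [95/108, 8/9) <- contains code 191/216
  emit 'a', narrow to [95/108, 8/9)
Step 4: interval [95/108, 8/9), width = 8/9 - 95/108 = 1/108
  'c': [95/108 + 1/108*0/1, 95/108 + 1/108*1/3) = [95/108, 143/162)
  'f': [95/108 + 1/108*1/3, 95/108 + 1/108*2/3) = [143/162, 287/324) <- contains code 191/216
  'e': [95/108 + 1/108*2/3, 95/108 + 1/108*5/6) = [287/324, 575/648)
  'a': [95/108 + 1/108*5/6, 95/108 + 1/108*1/1) = [575/648, 8/9)
  emit 'f', narrow to [143/162, 287/324)

Answer: acaf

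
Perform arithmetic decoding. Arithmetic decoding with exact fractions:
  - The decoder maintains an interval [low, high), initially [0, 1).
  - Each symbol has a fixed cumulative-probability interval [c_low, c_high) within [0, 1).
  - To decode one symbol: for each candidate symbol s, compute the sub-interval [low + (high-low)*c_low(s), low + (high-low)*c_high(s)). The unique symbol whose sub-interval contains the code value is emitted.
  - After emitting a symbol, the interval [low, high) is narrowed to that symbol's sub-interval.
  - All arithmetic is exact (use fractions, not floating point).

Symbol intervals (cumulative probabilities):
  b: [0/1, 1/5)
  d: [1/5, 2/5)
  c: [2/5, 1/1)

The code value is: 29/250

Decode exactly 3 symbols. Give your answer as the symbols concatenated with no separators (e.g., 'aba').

Answer: bcd

Derivation:
Step 1: interval [0/1, 1/1), width = 1/1 - 0/1 = 1/1
  'b': [0/1 + 1/1*0/1, 0/1 + 1/1*1/5) = [0/1, 1/5) <- contains code 29/250
  'd': [0/1 + 1/1*1/5, 0/1 + 1/1*2/5) = [1/5, 2/5)
  'c': [0/1 + 1/1*2/5, 0/1 + 1/1*1/1) = [2/5, 1/1)
  emit 'b', narrow to [0/1, 1/5)
Step 2: interval [0/1, 1/5), width = 1/5 - 0/1 = 1/5
  'b': [0/1 + 1/5*0/1, 0/1 + 1/5*1/5) = [0/1, 1/25)
  'd': [0/1 + 1/5*1/5, 0/1 + 1/5*2/5) = [1/25, 2/25)
  'c': [0/1 + 1/5*2/5, 0/1 + 1/5*1/1) = [2/25, 1/5) <- contains code 29/250
  emit 'c', narrow to [2/25, 1/5)
Step 3: interval [2/25, 1/5), width = 1/5 - 2/25 = 3/25
  'b': [2/25 + 3/25*0/1, 2/25 + 3/25*1/5) = [2/25, 13/125)
  'd': [2/25 + 3/25*1/5, 2/25 + 3/25*2/5) = [13/125, 16/125) <- contains code 29/250
  'c': [2/25 + 3/25*2/5, 2/25 + 3/25*1/1) = [16/125, 1/5)
  emit 'd', narrow to [13/125, 16/125)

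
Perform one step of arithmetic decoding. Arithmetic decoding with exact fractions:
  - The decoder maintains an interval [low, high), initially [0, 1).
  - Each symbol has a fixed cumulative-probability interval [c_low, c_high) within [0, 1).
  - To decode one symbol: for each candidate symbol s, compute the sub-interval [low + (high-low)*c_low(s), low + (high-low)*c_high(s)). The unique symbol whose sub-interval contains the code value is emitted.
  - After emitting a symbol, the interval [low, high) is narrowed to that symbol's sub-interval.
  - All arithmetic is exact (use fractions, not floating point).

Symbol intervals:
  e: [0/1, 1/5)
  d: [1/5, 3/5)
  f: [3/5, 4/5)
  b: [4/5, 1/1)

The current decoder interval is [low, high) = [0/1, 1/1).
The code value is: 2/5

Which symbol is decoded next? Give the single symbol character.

Answer: d

Derivation:
Interval width = high − low = 1/1 − 0/1 = 1/1
Scaled code = (code − low) / width = (2/5 − 0/1) / 1/1 = 2/5
  e: [0/1, 1/5) 
  d: [1/5, 3/5) ← scaled code falls here ✓
  f: [3/5, 4/5) 
  b: [4/5, 1/1) 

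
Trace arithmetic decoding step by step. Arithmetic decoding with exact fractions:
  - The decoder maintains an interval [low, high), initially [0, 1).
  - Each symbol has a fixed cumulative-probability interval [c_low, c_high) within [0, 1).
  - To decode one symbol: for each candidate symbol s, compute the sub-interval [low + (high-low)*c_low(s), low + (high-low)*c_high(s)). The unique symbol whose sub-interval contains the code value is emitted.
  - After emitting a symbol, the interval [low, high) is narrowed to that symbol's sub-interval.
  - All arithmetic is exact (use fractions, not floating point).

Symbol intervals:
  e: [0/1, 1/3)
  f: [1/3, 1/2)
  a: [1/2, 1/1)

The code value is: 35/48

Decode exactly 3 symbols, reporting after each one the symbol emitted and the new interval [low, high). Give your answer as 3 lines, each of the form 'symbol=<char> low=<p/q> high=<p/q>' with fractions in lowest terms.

Answer: symbol=a low=1/2 high=1/1
symbol=f low=2/3 high=3/4
symbol=a low=17/24 high=3/4

Derivation:
Step 1: interval [0/1, 1/1), width = 1/1 - 0/1 = 1/1
  'e': [0/1 + 1/1*0/1, 0/1 + 1/1*1/3) = [0/1, 1/3)
  'f': [0/1 + 1/1*1/3, 0/1 + 1/1*1/2) = [1/3, 1/2)
  'a': [0/1 + 1/1*1/2, 0/1 + 1/1*1/1) = [1/2, 1/1) <- contains code 35/48
  emit 'a', narrow to [1/2, 1/1)
Step 2: interval [1/2, 1/1), width = 1/1 - 1/2 = 1/2
  'e': [1/2 + 1/2*0/1, 1/2 + 1/2*1/3) = [1/2, 2/3)
  'f': [1/2 + 1/2*1/3, 1/2 + 1/2*1/2) = [2/3, 3/4) <- contains code 35/48
  'a': [1/2 + 1/2*1/2, 1/2 + 1/2*1/1) = [3/4, 1/1)
  emit 'f', narrow to [2/3, 3/4)
Step 3: interval [2/3, 3/4), width = 3/4 - 2/3 = 1/12
  'e': [2/3 + 1/12*0/1, 2/3 + 1/12*1/3) = [2/3, 25/36)
  'f': [2/3 + 1/12*1/3, 2/3 + 1/12*1/2) = [25/36, 17/24)
  'a': [2/3 + 1/12*1/2, 2/3 + 1/12*1/1) = [17/24, 3/4) <- contains code 35/48
  emit 'a', narrow to [17/24, 3/4)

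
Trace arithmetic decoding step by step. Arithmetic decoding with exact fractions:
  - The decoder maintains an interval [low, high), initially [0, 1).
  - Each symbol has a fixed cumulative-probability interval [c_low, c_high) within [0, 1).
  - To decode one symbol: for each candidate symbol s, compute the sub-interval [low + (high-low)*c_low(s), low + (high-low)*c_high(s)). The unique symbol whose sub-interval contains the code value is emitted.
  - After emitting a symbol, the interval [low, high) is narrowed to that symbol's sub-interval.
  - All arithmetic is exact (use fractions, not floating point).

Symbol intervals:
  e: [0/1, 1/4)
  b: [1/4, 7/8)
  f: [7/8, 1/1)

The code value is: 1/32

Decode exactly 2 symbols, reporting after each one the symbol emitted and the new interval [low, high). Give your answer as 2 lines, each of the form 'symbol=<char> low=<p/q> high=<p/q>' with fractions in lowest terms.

Step 1: interval [0/1, 1/1), width = 1/1 - 0/1 = 1/1
  'e': [0/1 + 1/1*0/1, 0/1 + 1/1*1/4) = [0/1, 1/4) <- contains code 1/32
  'b': [0/1 + 1/1*1/4, 0/1 + 1/1*7/8) = [1/4, 7/8)
  'f': [0/1 + 1/1*7/8, 0/1 + 1/1*1/1) = [7/8, 1/1)
  emit 'e', narrow to [0/1, 1/4)
Step 2: interval [0/1, 1/4), width = 1/4 - 0/1 = 1/4
  'e': [0/1 + 1/4*0/1, 0/1 + 1/4*1/4) = [0/1, 1/16) <- contains code 1/32
  'b': [0/1 + 1/4*1/4, 0/1 + 1/4*7/8) = [1/16, 7/32)
  'f': [0/1 + 1/4*7/8, 0/1 + 1/4*1/1) = [7/32, 1/4)
  emit 'e', narrow to [0/1, 1/16)

Answer: symbol=e low=0/1 high=1/4
symbol=e low=0/1 high=1/16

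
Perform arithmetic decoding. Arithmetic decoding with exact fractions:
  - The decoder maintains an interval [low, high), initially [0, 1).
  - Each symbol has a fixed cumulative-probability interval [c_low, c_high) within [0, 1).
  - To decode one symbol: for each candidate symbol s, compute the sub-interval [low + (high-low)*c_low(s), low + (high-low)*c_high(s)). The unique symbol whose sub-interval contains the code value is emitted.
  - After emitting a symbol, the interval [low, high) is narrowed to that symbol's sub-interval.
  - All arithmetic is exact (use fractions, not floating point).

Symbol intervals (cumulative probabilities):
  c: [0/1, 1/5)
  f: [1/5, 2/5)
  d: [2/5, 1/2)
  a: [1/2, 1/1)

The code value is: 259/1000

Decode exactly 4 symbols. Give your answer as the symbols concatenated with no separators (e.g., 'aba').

Answer: ffda

Derivation:
Step 1: interval [0/1, 1/1), width = 1/1 - 0/1 = 1/1
  'c': [0/1 + 1/1*0/1, 0/1 + 1/1*1/5) = [0/1, 1/5)
  'f': [0/1 + 1/1*1/5, 0/1 + 1/1*2/5) = [1/5, 2/5) <- contains code 259/1000
  'd': [0/1 + 1/1*2/5, 0/1 + 1/1*1/2) = [2/5, 1/2)
  'a': [0/1 + 1/1*1/2, 0/1 + 1/1*1/1) = [1/2, 1/1)
  emit 'f', narrow to [1/5, 2/5)
Step 2: interval [1/5, 2/5), width = 2/5 - 1/5 = 1/5
  'c': [1/5 + 1/5*0/1, 1/5 + 1/5*1/5) = [1/5, 6/25)
  'f': [1/5 + 1/5*1/5, 1/5 + 1/5*2/5) = [6/25, 7/25) <- contains code 259/1000
  'd': [1/5 + 1/5*2/5, 1/5 + 1/5*1/2) = [7/25, 3/10)
  'a': [1/5 + 1/5*1/2, 1/5 + 1/5*1/1) = [3/10, 2/5)
  emit 'f', narrow to [6/25, 7/25)
Step 3: interval [6/25, 7/25), width = 7/25 - 6/25 = 1/25
  'c': [6/25 + 1/25*0/1, 6/25 + 1/25*1/5) = [6/25, 31/125)
  'f': [6/25 + 1/25*1/5, 6/25 + 1/25*2/5) = [31/125, 32/125)
  'd': [6/25 + 1/25*2/5, 6/25 + 1/25*1/2) = [32/125, 13/50) <- contains code 259/1000
  'a': [6/25 + 1/25*1/2, 6/25 + 1/25*1/1) = [13/50, 7/25)
  emit 'd', narrow to [32/125, 13/50)
Step 4: interval [32/125, 13/50), width = 13/50 - 32/125 = 1/250
  'c': [32/125 + 1/250*0/1, 32/125 + 1/250*1/5) = [32/125, 321/1250)
  'f': [32/125 + 1/250*1/5, 32/125 + 1/250*2/5) = [321/1250, 161/625)
  'd': [32/125 + 1/250*2/5, 32/125 + 1/250*1/2) = [161/625, 129/500)
  'a': [32/125 + 1/250*1/2, 32/125 + 1/250*1/1) = [129/500, 13/50) <- contains code 259/1000
  emit 'a', narrow to [129/500, 13/50)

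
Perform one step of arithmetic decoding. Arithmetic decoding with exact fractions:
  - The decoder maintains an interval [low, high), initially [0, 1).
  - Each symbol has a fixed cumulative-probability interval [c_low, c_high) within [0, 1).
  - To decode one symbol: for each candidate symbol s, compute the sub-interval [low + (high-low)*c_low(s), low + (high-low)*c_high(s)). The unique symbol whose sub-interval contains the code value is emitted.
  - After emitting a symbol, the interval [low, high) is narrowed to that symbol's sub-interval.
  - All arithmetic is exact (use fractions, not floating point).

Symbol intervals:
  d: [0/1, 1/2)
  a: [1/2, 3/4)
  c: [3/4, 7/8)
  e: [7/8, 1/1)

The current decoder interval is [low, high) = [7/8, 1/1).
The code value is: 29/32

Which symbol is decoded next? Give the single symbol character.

Interval width = high − low = 1/1 − 7/8 = 1/8
Scaled code = (code − low) / width = (29/32 − 7/8) / 1/8 = 1/4
  d: [0/1, 1/2) ← scaled code falls here ✓
  a: [1/2, 3/4) 
  c: [3/4, 7/8) 
  e: [7/8, 1/1) 

Answer: d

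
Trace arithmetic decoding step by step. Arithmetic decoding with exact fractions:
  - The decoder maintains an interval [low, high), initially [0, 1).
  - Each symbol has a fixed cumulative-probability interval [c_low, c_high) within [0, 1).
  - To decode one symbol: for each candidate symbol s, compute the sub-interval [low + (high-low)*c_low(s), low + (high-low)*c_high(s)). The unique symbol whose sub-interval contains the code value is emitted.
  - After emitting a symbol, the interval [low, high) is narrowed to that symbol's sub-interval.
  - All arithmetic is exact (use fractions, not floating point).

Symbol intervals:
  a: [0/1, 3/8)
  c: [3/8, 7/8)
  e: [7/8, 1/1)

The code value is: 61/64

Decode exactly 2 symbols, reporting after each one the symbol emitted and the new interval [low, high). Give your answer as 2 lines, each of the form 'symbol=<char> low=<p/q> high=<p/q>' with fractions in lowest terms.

Answer: symbol=e low=7/8 high=1/1
symbol=c low=59/64 high=63/64

Derivation:
Step 1: interval [0/1, 1/1), width = 1/1 - 0/1 = 1/1
  'a': [0/1 + 1/1*0/1, 0/1 + 1/1*3/8) = [0/1, 3/8)
  'c': [0/1 + 1/1*3/8, 0/1 + 1/1*7/8) = [3/8, 7/8)
  'e': [0/1 + 1/1*7/8, 0/1 + 1/1*1/1) = [7/8, 1/1) <- contains code 61/64
  emit 'e', narrow to [7/8, 1/1)
Step 2: interval [7/8, 1/1), width = 1/1 - 7/8 = 1/8
  'a': [7/8 + 1/8*0/1, 7/8 + 1/8*3/8) = [7/8, 59/64)
  'c': [7/8 + 1/8*3/8, 7/8 + 1/8*7/8) = [59/64, 63/64) <- contains code 61/64
  'e': [7/8 + 1/8*7/8, 7/8 + 1/8*1/1) = [63/64, 1/1)
  emit 'c', narrow to [59/64, 63/64)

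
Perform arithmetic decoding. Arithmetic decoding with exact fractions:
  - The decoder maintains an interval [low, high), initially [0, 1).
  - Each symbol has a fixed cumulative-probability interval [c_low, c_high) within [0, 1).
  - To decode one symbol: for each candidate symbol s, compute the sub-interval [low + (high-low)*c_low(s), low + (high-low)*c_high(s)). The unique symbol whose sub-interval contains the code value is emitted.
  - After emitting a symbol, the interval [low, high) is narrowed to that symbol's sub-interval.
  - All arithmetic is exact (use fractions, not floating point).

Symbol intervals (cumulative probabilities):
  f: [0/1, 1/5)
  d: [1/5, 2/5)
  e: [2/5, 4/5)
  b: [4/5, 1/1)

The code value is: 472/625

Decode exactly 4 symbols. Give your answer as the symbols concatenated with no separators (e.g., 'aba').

Answer: ebef

Derivation:
Step 1: interval [0/1, 1/1), width = 1/1 - 0/1 = 1/1
  'f': [0/1 + 1/1*0/1, 0/1 + 1/1*1/5) = [0/1, 1/5)
  'd': [0/1 + 1/1*1/5, 0/1 + 1/1*2/5) = [1/5, 2/5)
  'e': [0/1 + 1/1*2/5, 0/1 + 1/1*4/5) = [2/5, 4/5) <- contains code 472/625
  'b': [0/1 + 1/1*4/5, 0/1 + 1/1*1/1) = [4/5, 1/1)
  emit 'e', narrow to [2/5, 4/5)
Step 2: interval [2/5, 4/5), width = 4/5 - 2/5 = 2/5
  'f': [2/5 + 2/5*0/1, 2/5 + 2/5*1/5) = [2/5, 12/25)
  'd': [2/5 + 2/5*1/5, 2/5 + 2/5*2/5) = [12/25, 14/25)
  'e': [2/5 + 2/5*2/5, 2/5 + 2/5*4/5) = [14/25, 18/25)
  'b': [2/5 + 2/5*4/5, 2/5 + 2/5*1/1) = [18/25, 4/5) <- contains code 472/625
  emit 'b', narrow to [18/25, 4/5)
Step 3: interval [18/25, 4/5), width = 4/5 - 18/25 = 2/25
  'f': [18/25 + 2/25*0/1, 18/25 + 2/25*1/5) = [18/25, 92/125)
  'd': [18/25 + 2/25*1/5, 18/25 + 2/25*2/5) = [92/125, 94/125)
  'e': [18/25 + 2/25*2/5, 18/25 + 2/25*4/5) = [94/125, 98/125) <- contains code 472/625
  'b': [18/25 + 2/25*4/5, 18/25 + 2/25*1/1) = [98/125, 4/5)
  emit 'e', narrow to [94/125, 98/125)
Step 4: interval [94/125, 98/125), width = 98/125 - 94/125 = 4/125
  'f': [94/125 + 4/125*0/1, 94/125 + 4/125*1/5) = [94/125, 474/625) <- contains code 472/625
  'd': [94/125 + 4/125*1/5, 94/125 + 4/125*2/5) = [474/625, 478/625)
  'e': [94/125 + 4/125*2/5, 94/125 + 4/125*4/5) = [478/625, 486/625)
  'b': [94/125 + 4/125*4/5, 94/125 + 4/125*1/1) = [486/625, 98/125)
  emit 'f', narrow to [94/125, 474/625)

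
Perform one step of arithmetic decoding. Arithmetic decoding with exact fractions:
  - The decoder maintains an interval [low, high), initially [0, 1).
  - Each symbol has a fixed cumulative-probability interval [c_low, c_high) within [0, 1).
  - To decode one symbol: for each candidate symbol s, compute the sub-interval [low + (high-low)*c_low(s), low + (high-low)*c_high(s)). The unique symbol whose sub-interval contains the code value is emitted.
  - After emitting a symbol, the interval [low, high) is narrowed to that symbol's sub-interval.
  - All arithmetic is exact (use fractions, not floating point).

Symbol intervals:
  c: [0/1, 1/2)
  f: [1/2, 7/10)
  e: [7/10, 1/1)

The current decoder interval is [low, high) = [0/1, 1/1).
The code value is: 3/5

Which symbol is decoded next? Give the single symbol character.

Interval width = high − low = 1/1 − 0/1 = 1/1
Scaled code = (code − low) / width = (3/5 − 0/1) / 1/1 = 3/5
  c: [0/1, 1/2) 
  f: [1/2, 7/10) ← scaled code falls here ✓
  e: [7/10, 1/1) 

Answer: f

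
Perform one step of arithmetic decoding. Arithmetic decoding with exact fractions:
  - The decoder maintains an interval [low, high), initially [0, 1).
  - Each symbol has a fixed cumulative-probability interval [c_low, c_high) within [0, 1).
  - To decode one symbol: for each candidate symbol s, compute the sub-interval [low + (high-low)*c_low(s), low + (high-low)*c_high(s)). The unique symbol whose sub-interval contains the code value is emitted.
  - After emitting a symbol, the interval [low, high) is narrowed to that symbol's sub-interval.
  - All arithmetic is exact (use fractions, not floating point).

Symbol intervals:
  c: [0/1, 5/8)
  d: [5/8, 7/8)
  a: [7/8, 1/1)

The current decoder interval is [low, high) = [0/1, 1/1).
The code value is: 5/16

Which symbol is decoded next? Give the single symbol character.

Interval width = high − low = 1/1 − 0/1 = 1/1
Scaled code = (code − low) / width = (5/16 − 0/1) / 1/1 = 5/16
  c: [0/1, 5/8) ← scaled code falls here ✓
  d: [5/8, 7/8) 
  a: [7/8, 1/1) 

Answer: c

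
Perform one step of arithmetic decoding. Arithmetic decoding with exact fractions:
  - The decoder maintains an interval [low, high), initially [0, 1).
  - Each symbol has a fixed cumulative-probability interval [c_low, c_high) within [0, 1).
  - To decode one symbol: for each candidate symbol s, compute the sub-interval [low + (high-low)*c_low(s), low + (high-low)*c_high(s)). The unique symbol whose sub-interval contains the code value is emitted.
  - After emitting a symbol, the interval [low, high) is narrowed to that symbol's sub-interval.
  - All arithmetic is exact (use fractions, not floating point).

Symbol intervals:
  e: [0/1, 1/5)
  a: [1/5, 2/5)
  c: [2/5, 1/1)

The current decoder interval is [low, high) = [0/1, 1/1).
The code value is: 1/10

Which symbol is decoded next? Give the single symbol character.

Interval width = high − low = 1/1 − 0/1 = 1/1
Scaled code = (code − low) / width = (1/10 − 0/1) / 1/1 = 1/10
  e: [0/1, 1/5) ← scaled code falls here ✓
  a: [1/5, 2/5) 
  c: [2/5, 1/1) 

Answer: e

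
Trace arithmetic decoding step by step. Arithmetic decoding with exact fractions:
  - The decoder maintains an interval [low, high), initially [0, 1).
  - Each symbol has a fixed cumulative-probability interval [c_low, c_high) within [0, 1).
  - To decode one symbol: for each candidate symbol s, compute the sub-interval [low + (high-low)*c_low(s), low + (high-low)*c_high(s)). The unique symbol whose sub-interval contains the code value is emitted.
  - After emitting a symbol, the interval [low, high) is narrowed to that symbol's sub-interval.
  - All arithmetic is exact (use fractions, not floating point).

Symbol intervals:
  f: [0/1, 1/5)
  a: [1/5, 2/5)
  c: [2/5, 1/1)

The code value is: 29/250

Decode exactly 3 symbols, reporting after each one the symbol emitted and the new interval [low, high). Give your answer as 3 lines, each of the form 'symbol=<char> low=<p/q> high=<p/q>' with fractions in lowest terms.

Answer: symbol=f low=0/1 high=1/5
symbol=c low=2/25 high=1/5
symbol=a low=13/125 high=16/125

Derivation:
Step 1: interval [0/1, 1/1), width = 1/1 - 0/1 = 1/1
  'f': [0/1 + 1/1*0/1, 0/1 + 1/1*1/5) = [0/1, 1/5) <- contains code 29/250
  'a': [0/1 + 1/1*1/5, 0/1 + 1/1*2/5) = [1/5, 2/5)
  'c': [0/1 + 1/1*2/5, 0/1 + 1/1*1/1) = [2/5, 1/1)
  emit 'f', narrow to [0/1, 1/5)
Step 2: interval [0/1, 1/5), width = 1/5 - 0/1 = 1/5
  'f': [0/1 + 1/5*0/1, 0/1 + 1/5*1/5) = [0/1, 1/25)
  'a': [0/1 + 1/5*1/5, 0/1 + 1/5*2/5) = [1/25, 2/25)
  'c': [0/1 + 1/5*2/5, 0/1 + 1/5*1/1) = [2/25, 1/5) <- contains code 29/250
  emit 'c', narrow to [2/25, 1/5)
Step 3: interval [2/25, 1/5), width = 1/5 - 2/25 = 3/25
  'f': [2/25 + 3/25*0/1, 2/25 + 3/25*1/5) = [2/25, 13/125)
  'a': [2/25 + 3/25*1/5, 2/25 + 3/25*2/5) = [13/125, 16/125) <- contains code 29/250
  'c': [2/25 + 3/25*2/5, 2/25 + 3/25*1/1) = [16/125, 1/5)
  emit 'a', narrow to [13/125, 16/125)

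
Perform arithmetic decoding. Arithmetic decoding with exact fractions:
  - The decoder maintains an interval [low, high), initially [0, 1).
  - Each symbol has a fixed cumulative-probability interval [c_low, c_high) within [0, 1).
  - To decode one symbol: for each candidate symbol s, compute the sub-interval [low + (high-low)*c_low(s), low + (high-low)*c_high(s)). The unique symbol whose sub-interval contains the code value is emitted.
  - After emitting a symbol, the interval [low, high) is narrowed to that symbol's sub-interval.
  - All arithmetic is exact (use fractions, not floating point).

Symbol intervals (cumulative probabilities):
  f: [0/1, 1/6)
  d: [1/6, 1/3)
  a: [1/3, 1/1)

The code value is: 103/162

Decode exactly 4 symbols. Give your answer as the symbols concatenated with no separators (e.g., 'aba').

Answer: aadf

Derivation:
Step 1: interval [0/1, 1/1), width = 1/1 - 0/1 = 1/1
  'f': [0/1 + 1/1*0/1, 0/1 + 1/1*1/6) = [0/1, 1/6)
  'd': [0/1 + 1/1*1/6, 0/1 + 1/1*1/3) = [1/6, 1/3)
  'a': [0/1 + 1/1*1/3, 0/1 + 1/1*1/1) = [1/3, 1/1) <- contains code 103/162
  emit 'a', narrow to [1/3, 1/1)
Step 2: interval [1/3, 1/1), width = 1/1 - 1/3 = 2/3
  'f': [1/3 + 2/3*0/1, 1/3 + 2/3*1/6) = [1/3, 4/9)
  'd': [1/3 + 2/3*1/6, 1/3 + 2/3*1/3) = [4/9, 5/9)
  'a': [1/3 + 2/3*1/3, 1/3 + 2/3*1/1) = [5/9, 1/1) <- contains code 103/162
  emit 'a', narrow to [5/9, 1/1)
Step 3: interval [5/9, 1/1), width = 1/1 - 5/9 = 4/9
  'f': [5/9 + 4/9*0/1, 5/9 + 4/9*1/6) = [5/9, 17/27)
  'd': [5/9 + 4/9*1/6, 5/9 + 4/9*1/3) = [17/27, 19/27) <- contains code 103/162
  'a': [5/9 + 4/9*1/3, 5/9 + 4/9*1/1) = [19/27, 1/1)
  emit 'd', narrow to [17/27, 19/27)
Step 4: interval [17/27, 19/27), width = 19/27 - 17/27 = 2/27
  'f': [17/27 + 2/27*0/1, 17/27 + 2/27*1/6) = [17/27, 52/81) <- contains code 103/162
  'd': [17/27 + 2/27*1/6, 17/27 + 2/27*1/3) = [52/81, 53/81)
  'a': [17/27 + 2/27*1/3, 17/27 + 2/27*1/1) = [53/81, 19/27)
  emit 'f', narrow to [17/27, 52/81)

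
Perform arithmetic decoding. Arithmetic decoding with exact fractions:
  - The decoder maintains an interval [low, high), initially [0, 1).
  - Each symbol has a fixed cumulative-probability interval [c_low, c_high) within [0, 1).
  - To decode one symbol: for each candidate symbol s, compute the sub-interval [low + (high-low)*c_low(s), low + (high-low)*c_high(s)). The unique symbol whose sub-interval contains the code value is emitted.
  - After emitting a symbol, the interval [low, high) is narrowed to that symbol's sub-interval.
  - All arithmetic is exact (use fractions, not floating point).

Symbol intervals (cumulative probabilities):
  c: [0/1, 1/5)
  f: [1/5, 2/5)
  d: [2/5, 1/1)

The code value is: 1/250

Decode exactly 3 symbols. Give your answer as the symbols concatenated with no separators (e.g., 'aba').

Answer: ccc

Derivation:
Step 1: interval [0/1, 1/1), width = 1/1 - 0/1 = 1/1
  'c': [0/1 + 1/1*0/1, 0/1 + 1/1*1/5) = [0/1, 1/5) <- contains code 1/250
  'f': [0/1 + 1/1*1/5, 0/1 + 1/1*2/5) = [1/5, 2/5)
  'd': [0/1 + 1/1*2/5, 0/1 + 1/1*1/1) = [2/5, 1/1)
  emit 'c', narrow to [0/1, 1/5)
Step 2: interval [0/1, 1/5), width = 1/5 - 0/1 = 1/5
  'c': [0/1 + 1/5*0/1, 0/1 + 1/5*1/5) = [0/1, 1/25) <- contains code 1/250
  'f': [0/1 + 1/5*1/5, 0/1 + 1/5*2/5) = [1/25, 2/25)
  'd': [0/1 + 1/5*2/5, 0/1 + 1/5*1/1) = [2/25, 1/5)
  emit 'c', narrow to [0/1, 1/25)
Step 3: interval [0/1, 1/25), width = 1/25 - 0/1 = 1/25
  'c': [0/1 + 1/25*0/1, 0/1 + 1/25*1/5) = [0/1, 1/125) <- contains code 1/250
  'f': [0/1 + 1/25*1/5, 0/1 + 1/25*2/5) = [1/125, 2/125)
  'd': [0/1 + 1/25*2/5, 0/1 + 1/25*1/1) = [2/125, 1/25)
  emit 'c', narrow to [0/1, 1/125)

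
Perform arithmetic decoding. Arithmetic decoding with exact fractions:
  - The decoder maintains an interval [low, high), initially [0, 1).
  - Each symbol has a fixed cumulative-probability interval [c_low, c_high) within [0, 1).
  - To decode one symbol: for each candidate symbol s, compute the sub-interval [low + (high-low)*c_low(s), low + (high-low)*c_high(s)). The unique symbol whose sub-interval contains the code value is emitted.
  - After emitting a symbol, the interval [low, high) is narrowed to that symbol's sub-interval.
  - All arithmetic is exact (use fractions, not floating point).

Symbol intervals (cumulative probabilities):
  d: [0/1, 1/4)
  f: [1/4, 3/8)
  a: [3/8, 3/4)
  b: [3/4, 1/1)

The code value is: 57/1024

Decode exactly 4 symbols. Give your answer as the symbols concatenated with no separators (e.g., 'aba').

Step 1: interval [0/1, 1/1), width = 1/1 - 0/1 = 1/1
  'd': [0/1 + 1/1*0/1, 0/1 + 1/1*1/4) = [0/1, 1/4) <- contains code 57/1024
  'f': [0/1 + 1/1*1/4, 0/1 + 1/1*3/8) = [1/4, 3/8)
  'a': [0/1 + 1/1*3/8, 0/1 + 1/1*3/4) = [3/8, 3/4)
  'b': [0/1 + 1/1*3/4, 0/1 + 1/1*1/1) = [3/4, 1/1)
  emit 'd', narrow to [0/1, 1/4)
Step 2: interval [0/1, 1/4), width = 1/4 - 0/1 = 1/4
  'd': [0/1 + 1/4*0/1, 0/1 + 1/4*1/4) = [0/1, 1/16) <- contains code 57/1024
  'f': [0/1 + 1/4*1/4, 0/1 + 1/4*3/8) = [1/16, 3/32)
  'a': [0/1 + 1/4*3/8, 0/1 + 1/4*3/4) = [3/32, 3/16)
  'b': [0/1 + 1/4*3/4, 0/1 + 1/4*1/1) = [3/16, 1/4)
  emit 'd', narrow to [0/1, 1/16)
Step 3: interval [0/1, 1/16), width = 1/16 - 0/1 = 1/16
  'd': [0/1 + 1/16*0/1, 0/1 + 1/16*1/4) = [0/1, 1/64)
  'f': [0/1 + 1/16*1/4, 0/1 + 1/16*3/8) = [1/64, 3/128)
  'a': [0/1 + 1/16*3/8, 0/1 + 1/16*3/4) = [3/128, 3/64)
  'b': [0/1 + 1/16*3/4, 0/1 + 1/16*1/1) = [3/64, 1/16) <- contains code 57/1024
  emit 'b', narrow to [3/64, 1/16)
Step 4: interval [3/64, 1/16), width = 1/16 - 3/64 = 1/64
  'd': [3/64 + 1/64*0/1, 3/64 + 1/64*1/4) = [3/64, 13/256)
  'f': [3/64 + 1/64*1/4, 3/64 + 1/64*3/8) = [13/256, 27/512)
  'a': [3/64 + 1/64*3/8, 3/64 + 1/64*3/4) = [27/512, 15/256) <- contains code 57/1024
  'b': [3/64 + 1/64*3/4, 3/64 + 1/64*1/1) = [15/256, 1/16)
  emit 'a', narrow to [27/512, 15/256)

Answer: ddba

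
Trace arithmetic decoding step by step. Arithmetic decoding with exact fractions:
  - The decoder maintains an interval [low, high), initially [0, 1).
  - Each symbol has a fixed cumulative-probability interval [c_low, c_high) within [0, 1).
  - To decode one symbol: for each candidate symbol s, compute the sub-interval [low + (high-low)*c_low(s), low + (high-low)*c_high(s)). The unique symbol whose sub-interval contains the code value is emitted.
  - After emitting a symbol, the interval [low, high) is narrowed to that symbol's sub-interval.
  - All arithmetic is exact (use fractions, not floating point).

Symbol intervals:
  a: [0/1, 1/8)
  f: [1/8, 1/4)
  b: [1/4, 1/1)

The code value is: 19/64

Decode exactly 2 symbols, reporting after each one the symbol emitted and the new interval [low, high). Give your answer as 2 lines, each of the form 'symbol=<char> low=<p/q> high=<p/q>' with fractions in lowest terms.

Step 1: interval [0/1, 1/1), width = 1/1 - 0/1 = 1/1
  'a': [0/1 + 1/1*0/1, 0/1 + 1/1*1/8) = [0/1, 1/8)
  'f': [0/1 + 1/1*1/8, 0/1 + 1/1*1/4) = [1/8, 1/4)
  'b': [0/1 + 1/1*1/4, 0/1 + 1/1*1/1) = [1/4, 1/1) <- contains code 19/64
  emit 'b', narrow to [1/4, 1/1)
Step 2: interval [1/4, 1/1), width = 1/1 - 1/4 = 3/4
  'a': [1/4 + 3/4*0/1, 1/4 + 3/4*1/8) = [1/4, 11/32) <- contains code 19/64
  'f': [1/4 + 3/4*1/8, 1/4 + 3/4*1/4) = [11/32, 7/16)
  'b': [1/4 + 3/4*1/4, 1/4 + 3/4*1/1) = [7/16, 1/1)
  emit 'a', narrow to [1/4, 11/32)

Answer: symbol=b low=1/4 high=1/1
symbol=a low=1/4 high=11/32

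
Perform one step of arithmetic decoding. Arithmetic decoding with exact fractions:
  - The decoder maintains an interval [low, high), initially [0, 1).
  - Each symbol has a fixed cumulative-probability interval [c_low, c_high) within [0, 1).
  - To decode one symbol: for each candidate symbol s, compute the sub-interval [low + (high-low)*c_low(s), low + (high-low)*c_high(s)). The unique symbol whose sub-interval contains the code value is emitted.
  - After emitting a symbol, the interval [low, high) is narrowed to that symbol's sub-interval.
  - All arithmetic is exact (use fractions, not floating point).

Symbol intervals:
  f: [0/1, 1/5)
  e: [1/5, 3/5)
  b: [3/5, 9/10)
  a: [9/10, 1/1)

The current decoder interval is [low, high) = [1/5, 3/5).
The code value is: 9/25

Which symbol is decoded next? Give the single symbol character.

Answer: e

Derivation:
Interval width = high − low = 3/5 − 1/5 = 2/5
Scaled code = (code − low) / width = (9/25 − 1/5) / 2/5 = 2/5
  f: [0/1, 1/5) 
  e: [1/5, 3/5) ← scaled code falls here ✓
  b: [3/5, 9/10) 
  a: [9/10, 1/1) 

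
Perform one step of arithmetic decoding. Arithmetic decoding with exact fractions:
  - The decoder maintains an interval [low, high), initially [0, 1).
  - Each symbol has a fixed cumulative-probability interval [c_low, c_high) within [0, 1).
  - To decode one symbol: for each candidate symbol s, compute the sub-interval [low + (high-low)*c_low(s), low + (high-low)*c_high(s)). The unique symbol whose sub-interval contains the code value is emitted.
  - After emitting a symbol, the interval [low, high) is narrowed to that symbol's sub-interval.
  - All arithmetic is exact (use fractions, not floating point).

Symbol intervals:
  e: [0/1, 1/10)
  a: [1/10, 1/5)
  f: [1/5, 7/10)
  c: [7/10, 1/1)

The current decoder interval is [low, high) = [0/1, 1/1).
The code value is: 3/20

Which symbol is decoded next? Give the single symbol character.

Interval width = high − low = 1/1 − 0/1 = 1/1
Scaled code = (code − low) / width = (3/20 − 0/1) / 1/1 = 3/20
  e: [0/1, 1/10) 
  a: [1/10, 1/5) ← scaled code falls here ✓
  f: [1/5, 7/10) 
  c: [7/10, 1/1) 

Answer: a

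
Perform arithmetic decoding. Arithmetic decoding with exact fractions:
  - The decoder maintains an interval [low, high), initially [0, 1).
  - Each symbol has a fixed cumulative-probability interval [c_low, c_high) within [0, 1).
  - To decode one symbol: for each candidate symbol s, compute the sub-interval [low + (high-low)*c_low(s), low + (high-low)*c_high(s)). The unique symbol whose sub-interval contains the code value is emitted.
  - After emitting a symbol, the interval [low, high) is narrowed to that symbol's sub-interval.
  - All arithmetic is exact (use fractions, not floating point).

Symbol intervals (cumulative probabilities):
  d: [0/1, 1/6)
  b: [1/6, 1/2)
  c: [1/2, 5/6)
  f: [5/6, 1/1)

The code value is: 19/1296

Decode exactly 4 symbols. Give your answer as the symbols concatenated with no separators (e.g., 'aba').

Step 1: interval [0/1, 1/1), width = 1/1 - 0/1 = 1/1
  'd': [0/1 + 1/1*0/1, 0/1 + 1/1*1/6) = [0/1, 1/6) <- contains code 19/1296
  'b': [0/1 + 1/1*1/6, 0/1 + 1/1*1/2) = [1/6, 1/2)
  'c': [0/1 + 1/1*1/2, 0/1 + 1/1*5/6) = [1/2, 5/6)
  'f': [0/1 + 1/1*5/6, 0/1 + 1/1*1/1) = [5/6, 1/1)
  emit 'd', narrow to [0/1, 1/6)
Step 2: interval [0/1, 1/6), width = 1/6 - 0/1 = 1/6
  'd': [0/1 + 1/6*0/1, 0/1 + 1/6*1/6) = [0/1, 1/36) <- contains code 19/1296
  'b': [0/1 + 1/6*1/6, 0/1 + 1/6*1/2) = [1/36, 1/12)
  'c': [0/1 + 1/6*1/2, 0/1 + 1/6*5/6) = [1/12, 5/36)
  'f': [0/1 + 1/6*5/6, 0/1 + 1/6*1/1) = [5/36, 1/6)
  emit 'd', narrow to [0/1, 1/36)
Step 3: interval [0/1, 1/36), width = 1/36 - 0/1 = 1/36
  'd': [0/1 + 1/36*0/1, 0/1 + 1/36*1/6) = [0/1, 1/216)
  'b': [0/1 + 1/36*1/6, 0/1 + 1/36*1/2) = [1/216, 1/72)
  'c': [0/1 + 1/36*1/2, 0/1 + 1/36*5/6) = [1/72, 5/216) <- contains code 19/1296
  'f': [0/1 + 1/36*5/6, 0/1 + 1/36*1/1) = [5/216, 1/36)
  emit 'c', narrow to [1/72, 5/216)
Step 4: interval [1/72, 5/216), width = 5/216 - 1/72 = 1/108
  'd': [1/72 + 1/108*0/1, 1/72 + 1/108*1/6) = [1/72, 5/324) <- contains code 19/1296
  'b': [1/72 + 1/108*1/6, 1/72 + 1/108*1/2) = [5/324, 1/54)
  'c': [1/72 + 1/108*1/2, 1/72 + 1/108*5/6) = [1/54, 7/324)
  'f': [1/72 + 1/108*5/6, 1/72 + 1/108*1/1) = [7/324, 5/216)
  emit 'd', narrow to [1/72, 5/324)

Answer: ddcd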